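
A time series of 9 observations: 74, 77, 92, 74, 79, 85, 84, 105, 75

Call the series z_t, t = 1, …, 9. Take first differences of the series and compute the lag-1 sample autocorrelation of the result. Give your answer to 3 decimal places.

First differences Δz: 3, 15, -18, 5, 6, -1, 21, -30
Mean of differences = 0.1250
Numerator Σ(Δz_t−Δz̄)(Δz_{t+1}−Δz̄) = -945.5156
Denominator Σ(Δz_t−Δz̄)² = 1960.8750
r_1(Δz) = -945.5156 / 1960.8750 = -0.482

-0.482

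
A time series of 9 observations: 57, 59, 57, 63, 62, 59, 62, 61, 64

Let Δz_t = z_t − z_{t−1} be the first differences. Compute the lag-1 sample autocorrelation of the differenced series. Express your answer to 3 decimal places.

First differences Δz: 2, -2, 6, -1, -3, 3, -1, 3
Mean of differences = 0.8750
Numerator Σ(Δz_t−Δz̄)(Δz_{t+1}−Δz̄) = -36.5156
Denominator Σ(Δz_t−Δz̄)² = 66.8750
r_1(Δz) = -36.5156 / 66.8750 = -0.546

-0.546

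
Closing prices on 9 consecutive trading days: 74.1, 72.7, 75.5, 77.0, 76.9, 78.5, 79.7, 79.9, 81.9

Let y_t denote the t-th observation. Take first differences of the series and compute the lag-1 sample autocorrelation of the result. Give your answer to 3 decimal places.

-0.435

First differences Δy: -1.4, 2.8, 1.5, -0.1, 1.6, 1.2, 0.2, 2.0
Mean of differences = 0.9750
Numerator Σ(Δy_t−Δȳ)(Δy_{t+1}−Δȳ) = -5.4406
Denominator Σ(Δy_t−Δȳ)² = 12.4950
r_1(Δy) = -5.4406 / 12.4950 = -0.435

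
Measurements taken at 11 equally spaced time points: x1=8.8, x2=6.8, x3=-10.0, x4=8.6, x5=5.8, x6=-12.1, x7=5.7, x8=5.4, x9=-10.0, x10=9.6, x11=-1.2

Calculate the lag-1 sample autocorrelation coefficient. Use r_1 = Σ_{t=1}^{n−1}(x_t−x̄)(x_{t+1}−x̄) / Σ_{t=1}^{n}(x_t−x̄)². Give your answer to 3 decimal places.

-0.471

Mean x̄ = (8.8 + 6.8 − 10.0 + 8.6 + 5.8 − 12.1 + 5.7 + 5.4 − 10.0 + 9.6 − 1.2)/11 = 1.5818
Numerator Σ_{t=1}^{10}(x_t−x̄)(x_{t+1}−x̄) = -332.1740
Denominator Σ(x_t−x̄)² = 705.4164
r_1 = -332.1740 / 705.4164 = -0.471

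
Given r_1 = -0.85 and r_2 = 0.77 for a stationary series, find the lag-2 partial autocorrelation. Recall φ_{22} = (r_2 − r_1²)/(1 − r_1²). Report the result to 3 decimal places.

0.171

φ_{22} = (r_2 − r_1²) / (1 − r_1²)
r_1² = (-0.85)² = 0.7225
Numerator = 0.77 − 0.7225 = 0.0475; denominator = 1 − 0.7225 = 0.2775
φ_{22} = 0.0475 / 0.2775 = 0.171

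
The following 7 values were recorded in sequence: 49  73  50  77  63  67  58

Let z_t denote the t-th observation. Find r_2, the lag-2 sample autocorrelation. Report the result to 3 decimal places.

Mean z̄ = (49 + 73 + 50 + 77 + 63 + 67 + 58)/7 = 62.4286
Σ(z_t−z̄)(z_{t+2}−z̄) = (166.8980) + (154.0408) + (-7.1020) + (66.6122) + (-2.5306) = 377.9184
Denominator Σ(z_t−z̄)² = 699.7143
r_2 = 377.9184 / 699.7143 = 0.540

0.540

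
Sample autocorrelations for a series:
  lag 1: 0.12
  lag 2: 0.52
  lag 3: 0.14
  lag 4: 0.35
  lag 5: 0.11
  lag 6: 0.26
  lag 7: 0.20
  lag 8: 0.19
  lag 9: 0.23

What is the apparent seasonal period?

The largest autocorrelation is r_2 = 0.52, with weaker echoes at lags 4 (0.35) and 6 (0.26); the remaining lags stay at or below 0.23.
The dominant spike at lag 2 indicates a seasonal period of 2.

2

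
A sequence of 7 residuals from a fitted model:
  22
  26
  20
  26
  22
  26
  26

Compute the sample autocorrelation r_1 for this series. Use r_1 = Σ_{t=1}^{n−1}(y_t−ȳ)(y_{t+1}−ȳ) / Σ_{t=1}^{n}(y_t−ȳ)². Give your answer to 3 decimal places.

Mean ȳ = (22 + 26 + 20 + 26 + 22 + 26 + 26)/7 = 24.0000
Deviations from mean: -2.0000, 2.0000, -4.0000, 2.0000, -2.0000, 2.0000, 2.0000
Σ(y_t−ȳ)(y_{t+1}−ȳ) = (-4.0000) + (-8.0000) + (-8.0000) + (-4.0000) + (-4.0000) + (4.0000) = -24.0000
Denominator Σ(y_t−ȳ)² = 40.0000
r_1 = -24.0000 / 40.0000 = -0.600

-0.600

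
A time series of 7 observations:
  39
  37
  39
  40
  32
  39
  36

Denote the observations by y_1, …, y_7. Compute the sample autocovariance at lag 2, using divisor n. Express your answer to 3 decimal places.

Mean ȳ = (39 + 37 + 39 + 40 + 32 + 39 + 36)/7 = 37.4286
Σ_{t=1}^{5}(y_t−ȳ)(y_{t+2}−ȳ) = 4.6327
γ_2 = 4.6327 / 7 = 0.662

0.662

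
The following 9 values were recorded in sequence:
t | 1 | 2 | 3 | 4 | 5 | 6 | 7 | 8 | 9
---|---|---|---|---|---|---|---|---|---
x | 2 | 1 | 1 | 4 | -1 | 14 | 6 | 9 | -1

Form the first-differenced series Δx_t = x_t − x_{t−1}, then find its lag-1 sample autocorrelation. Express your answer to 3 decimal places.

-0.605

First differences Δx: -1, 0, 3, -5, 15, -8, 3, -10
Mean of differences = -0.3750
Numerator Σ(Δx_t−Δx̄)(Δx_{t+1}−Δx̄) = -261.1406
Denominator Σ(Δx_t−Δx̄)² = 431.8750
r_1(Δx) = -261.1406 / 431.8750 = -0.605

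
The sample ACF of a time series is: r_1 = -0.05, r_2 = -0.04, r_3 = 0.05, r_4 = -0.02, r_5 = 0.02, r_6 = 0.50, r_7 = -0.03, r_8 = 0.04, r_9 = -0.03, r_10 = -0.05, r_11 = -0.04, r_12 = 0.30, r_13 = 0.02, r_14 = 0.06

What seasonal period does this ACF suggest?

The largest autocorrelation is r_6 = 0.50, with a weaker echo at lag 12 (0.30); the remaining lags stay at or below 0.06.
The dominant spike at lag 6 indicates a seasonal period of 6.

6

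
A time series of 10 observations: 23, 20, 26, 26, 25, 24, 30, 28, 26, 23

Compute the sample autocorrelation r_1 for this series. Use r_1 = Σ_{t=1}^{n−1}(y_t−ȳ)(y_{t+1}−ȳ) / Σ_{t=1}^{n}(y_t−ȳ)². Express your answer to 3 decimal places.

0.233

Mean ȳ = (23 + 20 + 26 + 26 + 25 + 24 + 30 + 28 + 26 + 23)/10 = 25.1000
Numerator Σ_{t=1}^{9}(y_t−ȳ)(y_{t+1}−ȳ) = 16.4900
Denominator Σ(y_t−ȳ)² = 70.9000
r_1 = 16.4900 / 70.9000 = 0.233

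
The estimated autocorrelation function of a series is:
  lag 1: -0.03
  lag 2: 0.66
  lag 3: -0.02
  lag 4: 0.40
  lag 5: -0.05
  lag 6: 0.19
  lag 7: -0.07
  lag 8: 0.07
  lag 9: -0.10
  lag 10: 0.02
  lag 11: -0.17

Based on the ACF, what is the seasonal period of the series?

The largest autocorrelation is r_2 = 0.66, with weaker echoes at lags 4 (0.40) and 6 (0.19); the remaining lags stay at or below 0.07.
The dominant spike at lag 2 indicates a seasonal period of 2.

2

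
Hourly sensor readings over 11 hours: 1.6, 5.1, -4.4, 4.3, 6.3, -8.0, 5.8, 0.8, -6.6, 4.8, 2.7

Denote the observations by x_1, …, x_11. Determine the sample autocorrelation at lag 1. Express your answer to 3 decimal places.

Mean x̄ = (1.6 + 5.1 − 4.4 + 4.3 + 6.3 − 8.0 + 5.8 + 0.8 − 6.6 + 4.8 + 2.7)/11 = 1.1273
Numerator Σ_{t=1}^{10}(x_t−x̄)(x_{t+1}−x̄) = -132.6717
Denominator Σ(x_t−x̄)² = 264.3018
r_1 = -132.6717 / 264.3018 = -0.502

-0.502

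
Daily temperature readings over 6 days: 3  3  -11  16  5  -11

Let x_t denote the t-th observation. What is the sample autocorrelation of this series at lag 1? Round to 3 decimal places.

Mean x̄ = (3 + 3 − 11 + 16 + 5 − 11)/6 = 0.8333
Deviations from mean: 2.1667, 2.1667, -11.8333, 15.1667, 4.1667, -11.8333
Numerator Σ_{t=1}^{5}(x_t−x̄)(x_{t+1}−x̄) = -186.5278
Denominator Σ(x_t−x̄)² = 536.8333
r_1 = -186.5278 / 536.8333 = -0.347

-0.347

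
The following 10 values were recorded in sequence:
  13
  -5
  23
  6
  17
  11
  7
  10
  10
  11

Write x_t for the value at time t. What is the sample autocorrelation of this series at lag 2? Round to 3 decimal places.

Mean x̄ = (13 − 5 + 23 + 6 + 17 + 11 + 7 + 10 + 10 + 11)/10 = 10.3000
Numerator Σ_{t=1}^{8}(x_t−x̄)(x_{t+2}−x̄) = 160.6200
Denominator Σ(x_t−x̄)² = 478.1000
r_2 = 160.6200 / 478.1000 = 0.336

0.336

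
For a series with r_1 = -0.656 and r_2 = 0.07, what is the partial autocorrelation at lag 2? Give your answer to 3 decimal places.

-0.633

φ_{22} = (r_2 − r_1²) / (1 − r_1²)
r_1² = (-0.656)² = 0.430336
Numerator = 0.07 − 0.4303 = -0.3603; denominator = 1 − 0.4303 = 0.5697
φ_{22} = -0.3603 / 0.5697 = -0.633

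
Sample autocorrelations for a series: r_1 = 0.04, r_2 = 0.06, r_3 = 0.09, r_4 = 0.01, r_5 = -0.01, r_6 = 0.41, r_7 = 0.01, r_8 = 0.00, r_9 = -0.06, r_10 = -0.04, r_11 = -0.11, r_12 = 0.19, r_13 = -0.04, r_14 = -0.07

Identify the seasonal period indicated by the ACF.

6

The largest autocorrelation is r_6 = 0.41, with a weaker echo at lag 12 (0.19); the remaining lags stay at or below 0.09.
The dominant spike at lag 6 indicates a seasonal period of 6.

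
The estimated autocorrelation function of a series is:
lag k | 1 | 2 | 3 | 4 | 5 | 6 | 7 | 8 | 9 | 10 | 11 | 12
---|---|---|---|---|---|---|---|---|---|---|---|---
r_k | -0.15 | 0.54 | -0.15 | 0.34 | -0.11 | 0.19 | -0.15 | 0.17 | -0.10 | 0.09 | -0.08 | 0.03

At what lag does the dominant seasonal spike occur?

The largest autocorrelation is r_2 = 0.54, with weaker echoes at lags 4 (0.34), 6 (0.19) and 8 (0.17); the remaining lags stay at or below 0.09.
The dominant spike at lag 2 indicates a seasonal period of 2.

2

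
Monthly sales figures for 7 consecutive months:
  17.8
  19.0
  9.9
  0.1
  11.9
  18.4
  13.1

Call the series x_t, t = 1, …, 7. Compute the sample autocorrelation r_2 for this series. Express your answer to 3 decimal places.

Mean x̄ = (17.8 + 19.0 + 9.9 + 0.1 + 11.9 + 18.4 + 13.1)/7 = 12.8857
Deviations from mean: 4.9143, 6.1143, -2.9857, -12.7857, -0.9857, 5.5143, 0.2143
Σ(x_t−x̄)(x_{t+2}−x̄) = (-14.6727) + (-78.1755) + (2.9431) + (-70.5041) + (-0.2112) = -160.6204
Denominator Σ(x_t−x̄)² = 265.3486
r_2 = -160.6204 / 265.3486 = -0.605

-0.605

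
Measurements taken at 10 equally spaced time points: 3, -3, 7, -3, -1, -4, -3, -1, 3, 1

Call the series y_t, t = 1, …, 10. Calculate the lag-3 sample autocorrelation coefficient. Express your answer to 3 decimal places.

Mean ȳ = (3 − 3 + 7 − 3 − 1 − 4 − 3 − 1 + 3 + 1)/10 = -0.1000
Σ(y_t−ȳ)(y_{t+3}−ȳ) = (-8.9900) + (2.6100) + (-27.6900) + (8.4100) + (0.8100) + (-12.0900) + (-3.1900) = -40.1300
Denominator Σ(y_t−ȳ)² = 112.9000
r_3 = -40.1300 / 112.9000 = -0.355

-0.355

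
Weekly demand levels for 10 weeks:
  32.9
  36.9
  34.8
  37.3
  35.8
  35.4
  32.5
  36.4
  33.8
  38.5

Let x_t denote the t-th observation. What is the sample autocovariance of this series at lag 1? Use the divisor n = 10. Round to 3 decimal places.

Mean x̄ = (32.9 + 36.9 + 34.8 + 37.3 + 35.8 + 35.4 + 32.5 + 36.4 + 33.8 + 38.5)/10 = 35.4300
Σ_{t=1}^{9}(x_t−x̄)(x_{t+1}−x̄) = -14.4819
γ_1 = -14.4819 / 10 = -1.448

-1.448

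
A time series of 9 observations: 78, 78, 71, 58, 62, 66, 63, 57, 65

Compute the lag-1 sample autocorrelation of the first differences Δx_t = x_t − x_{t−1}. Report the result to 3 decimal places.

First differences Δx: 0, -7, -13, 4, 4, -3, -6, 8
Mean of differences = -1.6250
Numerator Σ(Δx_t−Δx̄)(Δx_{t+1}−Δx̄) = -23.7656
Denominator Σ(Δx_t−Δx̄)² = 337.8750
r_1(Δx) = -23.7656 / 337.8750 = -0.070

-0.070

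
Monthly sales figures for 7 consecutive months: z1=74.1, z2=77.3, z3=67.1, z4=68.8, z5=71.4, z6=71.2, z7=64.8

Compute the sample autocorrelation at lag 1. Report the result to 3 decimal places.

0.015

Mean z̄ = (74.1 + 77.3 + 67.1 + 68.8 + 71.4 + 71.2 + 64.8)/7 = 70.6714
Numerator Σ_{t=1}^{6}(z_t−z̄)(z_{t+1}−z̄) = 1.6549
Denominator Σ(z_t−z̄)² = 107.2343
r_1 = 1.6549 / 107.2343 = 0.015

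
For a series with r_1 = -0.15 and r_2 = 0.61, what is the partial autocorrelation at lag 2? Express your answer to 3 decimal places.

0.601

φ_{22} = (r_2 − r_1²) / (1 − r_1²)
r_1² = (-0.15)² = 0.0225
Numerator = 0.61 − 0.0225 = 0.5875; denominator = 1 − 0.0225 = 0.9775
φ_{22} = 0.5875 / 0.9775 = 0.601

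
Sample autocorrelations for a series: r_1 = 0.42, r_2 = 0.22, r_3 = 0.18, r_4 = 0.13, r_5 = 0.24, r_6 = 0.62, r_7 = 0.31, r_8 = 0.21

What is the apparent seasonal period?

The largest autocorrelation is r_6 = 0.62; the remaining lags stay at or below 0.42. The elevated value at lag 1 (0.42), dropping to 0.22 at lag 2, reflects decaying short-term dependence rather than seasonality.
The dominant spike at lag 6 indicates a seasonal period of 6.

6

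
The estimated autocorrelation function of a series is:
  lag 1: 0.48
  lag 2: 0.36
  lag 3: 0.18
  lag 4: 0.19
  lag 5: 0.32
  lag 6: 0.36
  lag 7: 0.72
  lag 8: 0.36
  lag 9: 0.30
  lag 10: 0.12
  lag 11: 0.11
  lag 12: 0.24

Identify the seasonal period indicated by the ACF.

7

The largest autocorrelation is r_7 = 0.72; the remaining lags stay at or below 0.48. The elevated value at lag 1 (0.48), dropping to 0.36 at lag 2, reflects decaying short-term dependence rather than seasonality.
The dominant spike at lag 7 indicates a seasonal period of 7.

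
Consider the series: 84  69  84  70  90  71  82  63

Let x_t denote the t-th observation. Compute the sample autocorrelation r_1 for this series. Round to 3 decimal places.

-0.674

Mean x̄ = (84 + 69 + 84 + 70 + 90 + 71 + 82 + 63)/8 = 76.6250
Deviations from mean: 7.3750, -7.6250, 7.3750, -6.6250, 13.3750, -5.6250, 5.3750, -13.6250
Σ(x_t−x̄)(x_{t+1}−x̄) = (-56.2344) + (-56.2344) + (-48.8594) + (-88.6094) + (-75.2344) + (-30.2344) + (-73.2344) = -428.6406
Denominator Σ(x_t−x̄)² = 635.8750
r_1 = -428.6406 / 635.8750 = -0.674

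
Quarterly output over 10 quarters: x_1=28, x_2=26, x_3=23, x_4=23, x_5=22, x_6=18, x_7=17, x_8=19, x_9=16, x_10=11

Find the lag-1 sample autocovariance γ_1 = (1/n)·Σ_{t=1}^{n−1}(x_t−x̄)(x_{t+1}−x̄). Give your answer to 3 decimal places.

12.471

Mean x̄ = (28 + 26 + 23 + 23 + 22 + 18 + 17 + 19 + 16 + 11)/10 = 20.3000
Σ_{t=1}^{9}(x_t−x̄)(x_{t+1}−x̄) = 124.7100
γ_1 = 124.7100 / 10 = 12.471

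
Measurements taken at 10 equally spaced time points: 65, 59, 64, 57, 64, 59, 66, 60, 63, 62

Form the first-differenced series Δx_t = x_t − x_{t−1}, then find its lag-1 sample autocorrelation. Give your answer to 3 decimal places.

-0.884

First differences Δx: -6, 5, -7, 7, -5, 7, -6, 3, -1
Mean of differences = -0.3333
Numerator Σ(Δx_t−Δx̄)(Δx_{t+1}−Δx̄) = -245.7778
Denominator Σ(Δx_t−Δx̄)² = 278.0000
r_1(Δx) = -245.7778 / 278.0000 = -0.884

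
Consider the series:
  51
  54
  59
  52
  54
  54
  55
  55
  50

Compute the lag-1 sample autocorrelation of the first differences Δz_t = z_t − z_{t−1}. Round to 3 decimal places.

-0.300

First differences Δz: 3, 5, -7, 2, 0, 1, 0, -5
Mean of differences = -0.1250
Numerator Σ(Δz_t−Δz̄)(Δz_{t+1}−Δz̄) = -33.8906
Denominator Σ(Δz_t−Δz̄)² = 112.8750
r_1(Δz) = -33.8906 / 112.8750 = -0.300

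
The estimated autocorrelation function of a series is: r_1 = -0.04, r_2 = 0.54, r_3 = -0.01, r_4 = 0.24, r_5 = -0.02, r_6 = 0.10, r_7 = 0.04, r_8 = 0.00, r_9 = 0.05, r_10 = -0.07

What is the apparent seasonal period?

2

The largest autocorrelation is r_2 = 0.54, with a weaker echo at lag 4 (0.24); the remaining lags stay at or below 0.10.
The dominant spike at lag 2 indicates a seasonal period of 2.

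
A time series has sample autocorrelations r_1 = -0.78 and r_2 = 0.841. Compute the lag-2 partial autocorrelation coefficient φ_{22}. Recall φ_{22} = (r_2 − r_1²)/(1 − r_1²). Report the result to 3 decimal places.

φ_{22} = (r_2 − r_1²) / (1 − r_1²)
r_1² = (-0.78)² = 0.6084
Numerator = 0.841 − 0.6084 = 0.2326; denominator = 1 − 0.6084 = 0.3916
φ_{22} = 0.2326 / 0.3916 = 0.594

0.594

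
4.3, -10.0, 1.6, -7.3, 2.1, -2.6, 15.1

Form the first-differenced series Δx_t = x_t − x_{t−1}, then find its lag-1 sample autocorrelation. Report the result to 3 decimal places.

-0.604

First differences Δx: -14.3, 11.6, -8.9, 9.4, -4.7, 17.7
Mean of differences = 1.8000
Numerator Σ(Δx_t−Δx̄)(Δx_{t+1}−Δx̄) = -496.7100
Denominator Σ(Δx_t−Δx̄)² = 822.5600
r_1(Δx) = -496.7100 / 822.5600 = -0.604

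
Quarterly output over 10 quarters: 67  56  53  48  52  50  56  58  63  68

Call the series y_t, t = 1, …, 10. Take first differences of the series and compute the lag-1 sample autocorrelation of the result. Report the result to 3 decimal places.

0.205

First differences Δy: -11, -3, -5, 4, -2, 6, 2, 5, 5
Mean of differences = 0.1111
Numerator Σ(Δy_t−Δȳ)(Δy_{t+1}−Δȳ) = 54.2099
Denominator Σ(Δy_t−Δȳ)² = 264.8889
r_1(Δy) = 54.2099 / 264.8889 = 0.205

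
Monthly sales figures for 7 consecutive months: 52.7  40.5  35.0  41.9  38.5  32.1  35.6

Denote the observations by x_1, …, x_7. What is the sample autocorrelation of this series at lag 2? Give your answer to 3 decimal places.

-0.244

Mean x̄ = (52.7 + 40.5 + 35.0 + 41.9 + 38.5 + 32.1 + 35.6)/7 = 39.4714
Deviations from mean: 13.2286, 1.0286, -4.4714, 2.4286, -0.9714, -7.3714, -3.8714
Numerator Σ_{t=1}^{5}(x_t−x̄)(x_{t+2}−x̄) = -66.4502
Denominator Σ(x_t−x̄)² = 272.2143
r_2 = -66.4502 / 272.2143 = -0.244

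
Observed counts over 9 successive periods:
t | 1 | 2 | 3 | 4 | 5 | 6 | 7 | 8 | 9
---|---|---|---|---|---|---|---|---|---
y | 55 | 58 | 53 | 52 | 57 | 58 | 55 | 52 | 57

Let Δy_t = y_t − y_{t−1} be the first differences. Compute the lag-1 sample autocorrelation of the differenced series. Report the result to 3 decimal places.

First differences Δy: 3, -5, -1, 5, 1, -3, -3, 5
Mean of differences = 0.2500
Numerator Σ(Δy_t−Δȳ)(Δy_{t+1}−Δȳ) = -17.5625
Denominator Σ(Δy_t−Δȳ)² = 103.5000
r_1(Δy) = -17.5625 / 103.5000 = -0.170

-0.170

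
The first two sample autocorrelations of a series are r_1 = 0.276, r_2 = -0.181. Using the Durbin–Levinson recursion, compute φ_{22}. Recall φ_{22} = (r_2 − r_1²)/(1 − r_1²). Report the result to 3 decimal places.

φ_{22} = (r_2 − r_1²) / (1 − r_1²)
r_1² = (0.276)² = 0.076176
Numerator = -0.181 − 0.0762 = -0.2572; denominator = 1 − 0.0762 = 0.9238
φ_{22} = -0.2572 / 0.9238 = -0.278

-0.278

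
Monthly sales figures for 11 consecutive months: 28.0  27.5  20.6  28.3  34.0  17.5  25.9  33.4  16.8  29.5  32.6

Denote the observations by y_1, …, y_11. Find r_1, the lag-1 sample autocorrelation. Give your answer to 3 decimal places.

Mean ȳ = (28.0 + 27.5 + 20.6 + 28.3 + 34.0 + 17.5 + 25.9 + 33.4 + 16.8 + 29.5 + 32.6)/11 = 26.7364
Numerator Σ_{t=1}^{10}(y_t−ȳ)(y_{t+1}−ȳ) = -144.3640
Denominator Σ(y_t−ȳ)² = 366.2055
r_1 = -144.3640 / 366.2055 = -0.394

-0.394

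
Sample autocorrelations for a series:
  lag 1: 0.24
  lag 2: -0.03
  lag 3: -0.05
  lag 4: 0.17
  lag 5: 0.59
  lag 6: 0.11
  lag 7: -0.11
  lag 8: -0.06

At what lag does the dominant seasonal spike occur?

5

The largest autocorrelation is r_5 = 0.59; the remaining lags stay at or below 0.24.
The dominant spike at lag 5 indicates a seasonal period of 5.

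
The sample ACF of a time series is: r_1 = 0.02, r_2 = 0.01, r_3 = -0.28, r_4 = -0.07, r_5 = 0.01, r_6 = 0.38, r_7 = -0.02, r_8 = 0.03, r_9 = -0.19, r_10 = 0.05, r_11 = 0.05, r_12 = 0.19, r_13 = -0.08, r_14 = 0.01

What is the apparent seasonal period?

6

The largest autocorrelation is r_6 = 0.38, with a weaker echo at lag 12 (0.19); the remaining lags stay at or below 0.05.
The dominant spike at lag 6 indicates a seasonal period of 6.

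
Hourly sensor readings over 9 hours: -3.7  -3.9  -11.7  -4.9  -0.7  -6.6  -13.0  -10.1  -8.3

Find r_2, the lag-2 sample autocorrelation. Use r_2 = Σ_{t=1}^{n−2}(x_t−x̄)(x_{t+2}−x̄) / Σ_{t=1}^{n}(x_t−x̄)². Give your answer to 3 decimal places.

Mean x̄ = (-3.7 − 3.9 − 11.7 − 4.9 − 0.7 − 6.6 − 13.0 − 10.1 − 8.3)/9 = -6.9889
Numerator Σ_{t=1}^{7}(x_t−x̄)(x_{t+2}−x̄) = -68.9891
Denominator Σ(x_t−x̄)² = 134.1489
r_2 = -68.9891 / 134.1489 = -0.514

-0.514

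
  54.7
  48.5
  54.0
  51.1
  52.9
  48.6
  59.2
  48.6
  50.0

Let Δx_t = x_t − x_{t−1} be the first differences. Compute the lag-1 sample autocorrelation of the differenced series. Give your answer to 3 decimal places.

First differences Δx: -6.2, 5.5, -2.9, 1.8, -4.3, 10.6, -10.6, 1.4
Mean of differences = -0.5875
Numerator Σ(Δx_t−Δx̄)(Δx_{t+1}−Δx̄) = -236.0764
Denominator Σ(Δx_t−Δx̄)² = 322.7488
r_1(Δx) = -236.0764 / 322.7488 = -0.731

-0.731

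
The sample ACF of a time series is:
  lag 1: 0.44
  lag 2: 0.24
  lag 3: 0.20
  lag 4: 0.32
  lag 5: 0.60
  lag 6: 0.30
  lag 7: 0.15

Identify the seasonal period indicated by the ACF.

The largest autocorrelation is r_5 = 0.60; the remaining lags stay at or below 0.44. The elevated value at lag 1 (0.44), dropping to 0.24 at lag 2, reflects decaying short-term dependence rather than seasonality.
The dominant spike at lag 5 indicates a seasonal period of 5.

5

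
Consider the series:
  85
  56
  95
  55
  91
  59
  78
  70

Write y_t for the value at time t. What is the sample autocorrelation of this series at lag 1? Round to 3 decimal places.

-0.911

Mean ȳ = (85 + 56 + 95 + 55 + 91 + 59 + 78 + 70)/8 = 73.6250
Numerator Σ_{t=1}^{7}(y_t−ȳ)(y_{t+1}−ȳ) = -1632.8906
Denominator Σ(y_t−ȳ)² = 1791.8750
r_1 = -1632.8906 / 1791.8750 = -0.911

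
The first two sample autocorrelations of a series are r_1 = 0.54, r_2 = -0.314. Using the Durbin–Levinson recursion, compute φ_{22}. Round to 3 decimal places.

-0.855

φ_{22} = (r_2 − r_1²) / (1 − r_1²)
r_1² = (0.54)² = 0.2916
Numerator = -0.314 − 0.2916 = -0.6056; denominator = 1 − 0.2916 = 0.7084
φ_{22} = -0.6056 / 0.7084 = -0.855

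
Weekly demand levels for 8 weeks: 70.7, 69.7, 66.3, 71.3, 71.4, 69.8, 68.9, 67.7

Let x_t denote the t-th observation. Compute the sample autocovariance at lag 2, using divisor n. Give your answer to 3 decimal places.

-1.335

Mean x̄ = (70.7 + 69.7 + 66.3 + 71.3 + 71.4 + 69.8 + 68.9 + 67.7)/8 = 69.4750
Deviations: 1.2250, 0.2250, -3.1750, 1.8250, 1.9250, 0.3250, -0.5750, -1.7750
Σ_{t=1}^{6}(x_t−x̄)(x_{t+2}−x̄) = -10.6813
γ_2 = -10.6813 / 8 = -1.335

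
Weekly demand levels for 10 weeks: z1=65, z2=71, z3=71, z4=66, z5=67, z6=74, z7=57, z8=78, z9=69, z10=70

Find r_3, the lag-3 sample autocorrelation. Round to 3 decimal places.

0.075

Mean z̄ = (65 + 71 + 71 + 66 + 67 + 74 + 57 + 78 + 69 + 70)/10 = 68.8000
Σ(z_t−z̄)(z_{t+3}−z̄) = (10.6400) + (-3.9600) + (11.4400) + (33.0400) + (-16.5600) + (1.0400) + (-14.1600) = 21.4800
Denominator Σ(z_t−z̄)² = 287.6000
r_3 = 21.4800 / 287.6000 = 0.075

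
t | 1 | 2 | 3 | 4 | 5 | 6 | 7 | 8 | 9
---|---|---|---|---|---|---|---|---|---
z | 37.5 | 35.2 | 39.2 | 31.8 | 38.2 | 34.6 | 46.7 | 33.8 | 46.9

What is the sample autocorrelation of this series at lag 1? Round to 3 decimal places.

-0.490

Mean z̄ = (37.5 + 35.2 + 39.2 + 31.8 + 38.2 + 34.6 + 46.7 + 33.8 + 46.9)/9 = 38.2111
Numerator Σ_{t=1}^{8}(z_t−z̄)(z_{t+1}−z̄) = -113.4923
Denominator Σ(z_t−z̄)² = 231.7089
r_1 = -113.4923 / 231.7089 = -0.490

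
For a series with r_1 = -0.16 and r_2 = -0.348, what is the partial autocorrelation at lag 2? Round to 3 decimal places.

φ_{22} = (r_2 − r_1²) / (1 − r_1²)
r_1² = (-0.16)² = 0.0256
Numerator = -0.348 − 0.0256 = -0.3736; denominator = 1 − 0.0256 = 0.9744
φ_{22} = -0.3736 / 0.9744 = -0.383

-0.383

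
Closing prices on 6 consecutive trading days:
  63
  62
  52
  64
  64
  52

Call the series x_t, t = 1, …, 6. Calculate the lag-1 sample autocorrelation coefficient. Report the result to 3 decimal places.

Mean x̄ = (63 + 62 + 52 + 64 + 64 + 52)/6 = 59.5000
Deviations from mean: 3.5000, 2.5000, -7.5000, 4.5000, 4.5000, -7.5000
Σ(x_t−x̄)(x_{t+1}−x̄) = (8.7500) + (-18.7500) + (-33.7500) + (20.2500) + (-33.7500) = -57.2500
Denominator Σ(x_t−x̄)² = 171.5000
r_1 = -57.2500 / 171.5000 = -0.334

-0.334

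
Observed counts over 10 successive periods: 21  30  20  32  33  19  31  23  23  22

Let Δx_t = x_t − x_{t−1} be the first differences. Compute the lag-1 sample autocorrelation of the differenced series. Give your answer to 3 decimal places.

First differences Δx: 9, -10, 12, 1, -14, 12, -8, 0, -1
Mean of differences = 0.1111
Numerator Σ(Δx_t−Δx̄)(Δx_{t+1}−Δx̄) = -475.2346
Denominator Σ(Δx_t−Δx̄)² = 730.8889
r_1(Δx) = -475.2346 / 730.8889 = -0.650

-0.650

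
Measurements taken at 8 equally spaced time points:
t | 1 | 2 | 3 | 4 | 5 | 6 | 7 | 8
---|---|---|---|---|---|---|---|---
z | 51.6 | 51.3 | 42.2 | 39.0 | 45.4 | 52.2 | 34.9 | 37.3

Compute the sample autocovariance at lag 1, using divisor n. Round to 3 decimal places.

Mean z̄ = (51.6 + 51.3 + 42.2 + 39.0 + 45.4 + 52.2 + 34.9 + 37.3)/8 = 44.2375
Σ_{t=1}^{7}(z_t−z̄)(z_{t+1}−z̄) = 41.8761
γ_1 = 41.8761 / 8 = 5.235

5.235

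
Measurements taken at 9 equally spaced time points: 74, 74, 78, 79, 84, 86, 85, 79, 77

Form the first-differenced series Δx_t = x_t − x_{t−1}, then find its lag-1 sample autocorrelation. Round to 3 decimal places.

0.384

First differences Δx: 0, 4, 1, 5, 2, -1, -6, -2
Mean of differences = 0.3750
Numerator Σ(Δx_t−Δx̄)(Δx_{t+1}−Δx̄) = 32.9844
Denominator Σ(Δx_t−Δx̄)² = 85.8750
r_1(Δx) = 32.9844 / 85.8750 = 0.384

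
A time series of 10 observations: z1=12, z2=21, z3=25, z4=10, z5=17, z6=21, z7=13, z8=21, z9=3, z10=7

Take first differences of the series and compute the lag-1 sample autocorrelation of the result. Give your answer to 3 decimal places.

-0.497

First differences Δz: 9, 4, -15, 7, 4, -8, 8, -18, 4
Mean of differences = -0.5556
Numerator Σ(Δz_t−Δz̄)(Δz_{t+1}−Δz̄) = -423.3086
Denominator Σ(Δz_t−Δz̄)² = 852.2222
r_1(Δz) = -423.3086 / 852.2222 = -0.497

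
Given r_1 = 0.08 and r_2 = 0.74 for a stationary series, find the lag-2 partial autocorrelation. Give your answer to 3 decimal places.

φ_{22} = (r_2 − r_1²) / (1 − r_1²)
r_1² = (0.08)² = 0.0064
Numerator = 0.74 − 0.0064 = 0.7336; denominator = 1 − 0.0064 = 0.9936
φ_{22} = 0.7336 / 0.9936 = 0.738

0.738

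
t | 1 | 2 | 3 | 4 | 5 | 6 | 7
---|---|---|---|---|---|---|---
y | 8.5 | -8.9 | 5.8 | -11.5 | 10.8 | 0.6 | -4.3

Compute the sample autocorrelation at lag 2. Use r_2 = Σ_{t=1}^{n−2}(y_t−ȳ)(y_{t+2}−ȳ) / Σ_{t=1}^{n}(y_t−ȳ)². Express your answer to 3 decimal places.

Mean ȳ = (8.5 − 8.9 + 5.8 − 11.5 + 10.8 + 0.6 − 4.3)/7 = 0.1429
Deviations from mean: 8.3571, -9.0429, 5.6571, -11.6429, 10.6571, 0.4571, -4.4429
Numerator Σ_{t=1}^{5}(y_t−ȳ)(y_{t+2}−ȳ) = 160.1806
Denominator Σ(y_t−ȳ)² = 452.6971
r_2 = 160.1806 / 452.6971 = 0.354

0.354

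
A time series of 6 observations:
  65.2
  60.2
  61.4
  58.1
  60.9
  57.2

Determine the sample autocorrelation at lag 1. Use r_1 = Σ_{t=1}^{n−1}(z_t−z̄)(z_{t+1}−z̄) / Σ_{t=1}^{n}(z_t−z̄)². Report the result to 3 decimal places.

Mean z̄ = (65.2 + 60.2 + 61.4 + 58.1 + 60.9 + 57.2)/6 = 60.5000
Deviations from mean: 4.7000, -0.3000, 0.9000, -2.4000, 0.4000, -3.3000
Numerator Σ_{t=1}^{5}(z_t−z̄)(z_{t+1}−z̄) = -6.1200
Denominator Σ(z_t−z̄)² = 39.8000
r_1 = -6.1200 / 39.8000 = -0.154

-0.154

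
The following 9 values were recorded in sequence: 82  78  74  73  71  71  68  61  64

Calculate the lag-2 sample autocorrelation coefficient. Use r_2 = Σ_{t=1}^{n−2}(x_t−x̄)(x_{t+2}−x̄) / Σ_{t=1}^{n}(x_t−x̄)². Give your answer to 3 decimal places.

0.197

Mean x̄ = (82 + 78 + 74 + 73 + 71 + 71 + 68 + 61 + 64)/9 = 71.3333
Numerator Σ_{t=1}^{7}(x_t−x̄)(x_{t+2}−x̄) = 67.1111
Denominator Σ(x_t−x̄)² = 340.0000
r_2 = 67.1111 / 340.0000 = 0.197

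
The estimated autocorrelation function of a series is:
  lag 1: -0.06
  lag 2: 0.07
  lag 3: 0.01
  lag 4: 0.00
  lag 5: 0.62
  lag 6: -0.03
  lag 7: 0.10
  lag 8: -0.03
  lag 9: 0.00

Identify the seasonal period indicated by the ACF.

The largest autocorrelation is r_5 = 0.62; the remaining lags stay at or below 0.10.
The dominant spike at lag 5 indicates a seasonal period of 5.

5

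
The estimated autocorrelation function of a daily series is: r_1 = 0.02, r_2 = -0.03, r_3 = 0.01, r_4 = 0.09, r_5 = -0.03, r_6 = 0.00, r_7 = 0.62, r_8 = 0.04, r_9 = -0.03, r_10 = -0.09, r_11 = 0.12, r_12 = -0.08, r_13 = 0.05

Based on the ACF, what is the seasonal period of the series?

7

The largest autocorrelation is r_7 = 0.62; the remaining lags stay at or below 0.12.
The dominant spike at lag 7 indicates a seasonal period of 7.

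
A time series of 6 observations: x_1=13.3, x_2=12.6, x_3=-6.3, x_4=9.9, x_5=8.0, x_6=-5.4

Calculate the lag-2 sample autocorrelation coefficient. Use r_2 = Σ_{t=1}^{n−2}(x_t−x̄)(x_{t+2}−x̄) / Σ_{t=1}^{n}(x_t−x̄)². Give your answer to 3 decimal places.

Mean x̄ = (13.3 + 12.6 − 6.3 + 9.9 + 8.0 − 5.4)/6 = 5.3500
Deviations from mean: 7.9500, 7.2500, -11.6500, 4.5500, 2.6500, -10.7500
Σ(x_t−x̄)(x_{t+2}−x̄) = (-92.6175) + (32.9875) + (-30.8725) + (-48.9125) = -139.4150
Denominator Σ(x_t−x̄)² = 394.7750
r_2 = -139.4150 / 394.7750 = -0.353

-0.353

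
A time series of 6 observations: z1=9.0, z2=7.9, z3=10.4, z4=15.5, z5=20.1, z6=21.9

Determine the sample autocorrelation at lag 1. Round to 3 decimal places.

Mean z̄ = (9.0 + 7.9 + 10.4 + 15.5 + 20.1 + 21.9)/6 = 14.1333
Deviations from mean: -5.1333, -6.2333, -3.7333, 1.3667, 5.9667, 7.7667
Σ(z_t−z̄)(z_{t+1}−z̄) = (31.9978) + (23.2711) + (-5.1022) + (8.1544) + (46.3411) = 104.6622
Denominator Σ(z_t−z̄)² = 176.9333
r_1 = 104.6622 / 176.9333 = 0.592

0.592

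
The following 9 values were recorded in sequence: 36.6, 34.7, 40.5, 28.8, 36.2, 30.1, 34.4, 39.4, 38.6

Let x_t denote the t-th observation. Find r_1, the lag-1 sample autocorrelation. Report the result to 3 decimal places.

-0.261

Mean x̄ = (36.6 + 34.7 + 40.5 + 28.8 + 36.2 + 30.1 + 34.4 + 39.4 + 38.6)/9 = 35.4778
Numerator Σ_{t=1}^{8}(x_t−x̄)(x_{t+1}−x̄) = -33.2083
Denominator Σ(x_t−x̄)² = 127.4156
r_1 = -33.2083 / 127.4156 = -0.261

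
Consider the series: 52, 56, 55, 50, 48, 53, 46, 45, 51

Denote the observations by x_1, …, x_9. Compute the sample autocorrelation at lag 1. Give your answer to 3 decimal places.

0.315

Mean x̄ = (52 + 56 + 55 + 50 + 48 + 53 + 46 + 45 + 51)/9 = 50.6667
Numerator Σ_{t=1}^{8}(x_t−x̄)(x_{t+1}−x̄) = 36.5556
Denominator Σ(x_t−x̄)² = 116.0000
r_1 = 36.5556 / 116.0000 = 0.315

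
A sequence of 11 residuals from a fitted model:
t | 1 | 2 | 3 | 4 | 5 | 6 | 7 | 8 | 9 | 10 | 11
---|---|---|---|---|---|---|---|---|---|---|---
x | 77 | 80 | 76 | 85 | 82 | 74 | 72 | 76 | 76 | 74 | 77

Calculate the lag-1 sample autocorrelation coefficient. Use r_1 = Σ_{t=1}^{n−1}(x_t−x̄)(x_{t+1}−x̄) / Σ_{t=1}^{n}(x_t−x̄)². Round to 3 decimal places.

Mean x̄ = (77 + 80 + 76 + 85 + 82 + 74 + 72 + 76 + 76 + 74 + 77)/11 = 77.1818
Numerator Σ_{t=1}^{10}(x_t−x̄)(x_{t+1}−x̄) = 37.6033
Denominator Σ(x_t−x̄)² = 143.6364
r_1 = 37.6033 / 143.6364 = 0.262

0.262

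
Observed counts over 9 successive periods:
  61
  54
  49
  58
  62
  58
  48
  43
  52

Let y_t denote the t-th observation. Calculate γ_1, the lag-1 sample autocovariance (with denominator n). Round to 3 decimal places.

Mean ȳ = (61 + 54 + 49 + 58 + 62 + 58 + 48 + 43 + 52)/9 = 53.8889
Σ_{t=1}^{8}(y_t−ȳ)(y_{t+1}−ȳ) = 107.3210
γ_1 = 107.3210 / 9 = 11.925

11.925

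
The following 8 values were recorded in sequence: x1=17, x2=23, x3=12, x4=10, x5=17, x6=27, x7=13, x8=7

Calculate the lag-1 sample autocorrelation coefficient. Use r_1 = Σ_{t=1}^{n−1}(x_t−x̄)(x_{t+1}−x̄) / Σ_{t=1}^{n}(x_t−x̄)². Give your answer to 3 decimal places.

0.011

Mean x̄ = (17 + 23 + 12 + 10 + 17 + 27 + 13 + 7)/8 = 15.7500
Deviations from mean: 1.2500, 7.2500, -3.7500, -5.7500, 1.2500, 11.2500, -2.7500, -8.7500
Σ(x_t−x̄)(x_{t+1}−x̄) = (9.0625) + (-27.1875) + (21.5625) + (-7.1875) + (14.0625) + (-30.9375) + (24.0625) = 3.4375
Denominator Σ(x_t−x̄)² = 313.5000
r_1 = 3.4375 / 313.5000 = 0.011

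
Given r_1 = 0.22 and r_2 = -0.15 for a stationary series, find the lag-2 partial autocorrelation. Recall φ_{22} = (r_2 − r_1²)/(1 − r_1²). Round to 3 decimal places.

φ_{22} = (r_2 − r_1²) / (1 − r_1²)
r_1² = (0.22)² = 0.0484
Numerator = -0.15 − 0.0484 = -0.1984; denominator = 1 − 0.0484 = 0.9516
φ_{22} = -0.1984 / 0.9516 = -0.208

-0.208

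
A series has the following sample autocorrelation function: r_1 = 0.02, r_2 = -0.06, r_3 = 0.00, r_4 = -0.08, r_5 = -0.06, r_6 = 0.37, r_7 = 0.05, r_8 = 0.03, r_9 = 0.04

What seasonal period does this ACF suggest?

6

The largest autocorrelation is r_6 = 0.37; the remaining lags stay at or below 0.05.
The dominant spike at lag 6 indicates a seasonal period of 6.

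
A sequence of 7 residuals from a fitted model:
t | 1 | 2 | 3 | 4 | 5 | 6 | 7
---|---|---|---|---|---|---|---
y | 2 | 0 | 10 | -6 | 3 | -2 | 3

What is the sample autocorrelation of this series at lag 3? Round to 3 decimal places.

Mean ȳ = (2 + 0 + 10 − 6 + 3 − 2 + 3)/7 = 1.4286
Deviations from mean: 0.5714, -1.4286, 8.5714, -7.4286, 1.5714, -3.4286, 1.5714
Numerator Σ_{t=1}^{4}(y_t−ȳ)(y_{t+3}−ȳ) = -47.5510
Denominator Σ(y_t−ȳ)² = 147.7143
r_3 = -47.5510 / 147.7143 = -0.322

-0.322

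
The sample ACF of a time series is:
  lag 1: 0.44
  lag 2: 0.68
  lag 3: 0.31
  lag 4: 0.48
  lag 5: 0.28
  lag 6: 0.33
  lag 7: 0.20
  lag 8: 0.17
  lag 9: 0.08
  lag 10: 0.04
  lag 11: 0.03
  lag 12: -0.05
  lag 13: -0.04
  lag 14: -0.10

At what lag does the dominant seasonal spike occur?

2

The largest autocorrelation is r_2 = 0.68, with a weaker echo at lag 4 (0.48); the remaining lags stay at or below 0.44.
The dominant spike at lag 2 indicates a seasonal period of 2.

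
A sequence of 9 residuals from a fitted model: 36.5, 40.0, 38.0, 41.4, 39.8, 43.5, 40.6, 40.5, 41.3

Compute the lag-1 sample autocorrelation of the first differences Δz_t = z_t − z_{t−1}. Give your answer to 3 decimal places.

First differences Δz: 3.5, -2.0, 3.4, -1.6, 3.7, -2.9, -0.1, 0.8
Mean of differences = 0.6000
Numerator Σ(Δz_t−Δz̄)(Δz_{t+1}−Δz̄) = -36.3400
Denominator Σ(Δz_t−Δz̄)² = 50.2400
r_1(Δz) = -36.3400 / 50.2400 = -0.723

-0.723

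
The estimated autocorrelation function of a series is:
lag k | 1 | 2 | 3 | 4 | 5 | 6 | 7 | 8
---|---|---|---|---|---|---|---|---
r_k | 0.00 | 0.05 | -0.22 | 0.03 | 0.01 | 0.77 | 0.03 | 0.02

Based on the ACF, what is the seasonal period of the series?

6

The largest autocorrelation is r_6 = 0.77; the remaining lags stay at or below 0.05.
The dominant spike at lag 6 indicates a seasonal period of 6.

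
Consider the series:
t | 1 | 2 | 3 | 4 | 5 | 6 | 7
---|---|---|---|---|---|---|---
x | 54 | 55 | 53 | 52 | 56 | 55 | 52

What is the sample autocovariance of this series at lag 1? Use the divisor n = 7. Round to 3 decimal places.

Mean x̄ = (54 + 55 + 53 + 52 + 56 + 55 + 52)/7 = 53.8571
Deviations: 0.1429, 1.1429, -0.8571, -1.8571, 2.1429, 1.1429, -1.8571
Σ_{t=1}^{6}(x_t−x̄)(x_{t+1}−x̄) = -2.8776
γ_1 = -2.8776 / 7 = -0.411

-0.411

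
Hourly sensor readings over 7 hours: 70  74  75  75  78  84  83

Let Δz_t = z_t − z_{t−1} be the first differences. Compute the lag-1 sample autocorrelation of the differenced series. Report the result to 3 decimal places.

-0.297

First differences Δz: 4, 1, 0, 3, 6, -1
Mean of differences = 2.1667
Numerator Σ(Δz_t−Δz̄)(Δz_{t+1}−Δz̄) = -10.3611
Denominator Σ(Δz_t−Δz̄)² = 34.8333
r_1(Δz) = -10.3611 / 34.8333 = -0.297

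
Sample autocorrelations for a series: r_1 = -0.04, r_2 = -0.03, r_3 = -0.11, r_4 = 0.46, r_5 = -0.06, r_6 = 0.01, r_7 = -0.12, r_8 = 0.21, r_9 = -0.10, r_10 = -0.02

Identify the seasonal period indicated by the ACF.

The largest autocorrelation is r_4 = 0.46, with a weaker echo at lag 8 (0.21); the remaining lags stay at or below 0.01.
The dominant spike at lag 4 indicates a seasonal period of 4.

4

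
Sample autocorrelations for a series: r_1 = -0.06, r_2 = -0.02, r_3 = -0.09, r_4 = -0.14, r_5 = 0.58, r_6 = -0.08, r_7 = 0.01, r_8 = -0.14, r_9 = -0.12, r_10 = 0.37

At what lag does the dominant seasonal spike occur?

5

The largest autocorrelation is r_5 = 0.58, with a weaker echo at lag 10 (0.37); the remaining lags stay at or below 0.01.
The dominant spike at lag 5 indicates a seasonal period of 5.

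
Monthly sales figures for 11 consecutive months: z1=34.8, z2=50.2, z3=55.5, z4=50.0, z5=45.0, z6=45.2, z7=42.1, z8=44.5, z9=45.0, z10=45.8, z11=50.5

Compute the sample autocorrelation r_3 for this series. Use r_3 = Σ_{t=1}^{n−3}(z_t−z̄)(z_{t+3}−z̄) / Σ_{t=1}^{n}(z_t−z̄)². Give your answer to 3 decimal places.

Mean z̄ = (34.8 + 50.2 + 55.5 + 50.0 + 45.0 + 45.2 + 42.1 + 44.5 + 45.0 + 45.8 + 50.5)/11 = 46.2364
Numerator Σ_{t=1}^{8}(z_t−z̄)(z_{t+3}−z̄) = -75.2812
Denominator Σ(z_t−z̄)² = 289.1055
r_3 = -75.2812 / 289.1055 = -0.260

-0.260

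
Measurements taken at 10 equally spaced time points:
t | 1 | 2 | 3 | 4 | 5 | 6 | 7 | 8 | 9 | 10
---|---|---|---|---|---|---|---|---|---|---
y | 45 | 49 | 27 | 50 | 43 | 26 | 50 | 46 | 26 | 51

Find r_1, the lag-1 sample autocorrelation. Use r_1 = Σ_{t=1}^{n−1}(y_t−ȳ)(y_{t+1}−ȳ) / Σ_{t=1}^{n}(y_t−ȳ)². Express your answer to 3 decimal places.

-0.521

Mean ȳ = (45 + 49 + 27 + 50 + 43 + 26 + 50 + 46 + 26 + 51)/10 = 41.3000
Numerator Σ_{t=1}^{9}(y_t−ȳ)(y_{t+1}−ȳ) = -529.7900
Denominator Σ(y_t−ȳ)² = 1016.1000
r_1 = -529.7900 / 1016.1000 = -0.521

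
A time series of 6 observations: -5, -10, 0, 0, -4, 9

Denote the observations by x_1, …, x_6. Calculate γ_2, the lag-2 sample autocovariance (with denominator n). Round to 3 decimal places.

Mean x̄ = (-5 − 10 + 0 + 0 − 4 + 9)/6 = -1.6667
Deviations: -3.3333, -8.3333, 1.6667, 1.6667, -2.3333, 10.6667
Σ_{t=1}^{4}(x_t−x̄)(x_{t+2}−x̄) = -5.5556
γ_2 = -5.5556 / 6 = -0.926

-0.926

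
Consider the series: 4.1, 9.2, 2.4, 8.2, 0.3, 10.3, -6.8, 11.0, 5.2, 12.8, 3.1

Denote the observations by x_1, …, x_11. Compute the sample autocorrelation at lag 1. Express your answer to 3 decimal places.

-0.655

Mean x̄ = (4.1 + 9.2 + 2.4 + 8.2 + 0.3 + 10.3 − 6.8 + 11.0 + 5.2 + 12.8 + 3.1)/11 = 5.4364
Numerator Σ_{t=1}^{10}(x_t−x̄)(x_{t+1}−x̄) = -211.8768
Denominator Σ(x_t−x̄)² = 323.2655
r_1 = -211.8768 / 323.2655 = -0.655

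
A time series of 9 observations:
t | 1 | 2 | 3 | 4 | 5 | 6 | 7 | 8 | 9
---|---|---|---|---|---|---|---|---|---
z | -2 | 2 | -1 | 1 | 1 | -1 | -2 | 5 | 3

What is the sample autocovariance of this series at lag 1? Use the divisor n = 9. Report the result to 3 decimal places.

-0.420

Mean z̄ = (-2 + 2 − 1 + 1 + 1 − 1 − 2 + 5 + 3)/9 = 0.6667
Σ_{t=1}^{8}(z_t−z̄)(z_{t+1}−z̄) = -3.7778
γ_1 = -3.7778 / 9 = -0.420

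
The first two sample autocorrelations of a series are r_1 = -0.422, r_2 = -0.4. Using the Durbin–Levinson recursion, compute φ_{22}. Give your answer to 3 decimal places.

-0.703

φ_{22} = (r_2 − r_1²) / (1 − r_1²)
r_1² = (-0.422)² = 0.178084
Numerator = -0.4 − 0.1781 = -0.5781; denominator = 1 − 0.1781 = 0.8219
φ_{22} = -0.5781 / 0.8219 = -0.703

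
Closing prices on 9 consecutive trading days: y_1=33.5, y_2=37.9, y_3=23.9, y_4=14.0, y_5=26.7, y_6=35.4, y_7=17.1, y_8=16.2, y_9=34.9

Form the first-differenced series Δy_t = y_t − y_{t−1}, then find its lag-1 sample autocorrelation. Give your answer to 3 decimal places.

-0.076

First differences Δy: 4.4, -14.0, -9.9, 12.7, 8.7, -18.3, -0.9, 18.7
Mean of differences = 0.1750
Numerator Σ(Δy_t−Δȳ)(Δy_{t+1}−Δȳ) = -94.0431
Denominator Σ(Δy_t−Δȳ)² = 1235.4950
r_1(Δy) = -94.0431 / 1235.4950 = -0.076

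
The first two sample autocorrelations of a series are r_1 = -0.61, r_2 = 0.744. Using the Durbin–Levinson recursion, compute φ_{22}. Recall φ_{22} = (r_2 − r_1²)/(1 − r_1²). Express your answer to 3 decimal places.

0.592

φ_{22} = (r_2 − r_1²) / (1 − r_1²)
r_1² = (-0.61)² = 0.3721
Numerator = 0.744 − 0.3721 = 0.3719; denominator = 1 − 0.3721 = 0.6279
φ_{22} = 0.3719 / 0.6279 = 0.592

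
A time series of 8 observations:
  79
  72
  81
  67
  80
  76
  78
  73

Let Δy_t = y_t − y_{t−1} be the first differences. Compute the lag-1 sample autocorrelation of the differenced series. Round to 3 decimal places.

First differences Δy: -7, 9, -14, 13, -4, 2, -5
Mean of differences = -0.8571
Numerator Σ(Δy_t−Δȳ)(Δy_{t+1}−Δȳ) = -436.5918
Denominator Σ(Δy_t−Δȳ)² = 534.8571
r_1(Δy) = -436.5918 / 534.8571 = -0.816

-0.816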